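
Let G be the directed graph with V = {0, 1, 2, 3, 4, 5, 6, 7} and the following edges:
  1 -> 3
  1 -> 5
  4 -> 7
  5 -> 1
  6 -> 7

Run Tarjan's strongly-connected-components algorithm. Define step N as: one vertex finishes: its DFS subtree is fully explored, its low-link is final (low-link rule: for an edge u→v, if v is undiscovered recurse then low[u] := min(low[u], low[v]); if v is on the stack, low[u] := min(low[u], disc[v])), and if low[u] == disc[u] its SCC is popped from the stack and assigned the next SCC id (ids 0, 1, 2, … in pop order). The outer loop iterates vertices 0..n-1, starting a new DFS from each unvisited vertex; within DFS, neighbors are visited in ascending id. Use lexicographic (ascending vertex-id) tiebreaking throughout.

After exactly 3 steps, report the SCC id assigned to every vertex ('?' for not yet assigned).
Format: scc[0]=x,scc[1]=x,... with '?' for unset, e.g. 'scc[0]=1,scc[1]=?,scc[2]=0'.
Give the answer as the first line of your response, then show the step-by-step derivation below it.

scc[0]=0,scc[1]=?,scc[2]=?,scc[3]=1,scc[4]=?,scc[5]=?,scc[6]=?,scc[7]=?

step 1: low=(low[0]=0,low[1]=?,low[2]=?,low[3]=?,low[4]=?,low[5]=?,low[6]=?,low[7]=?); scc=(scc[0]=0,scc[1]=?,scc[2]=?,scc[3]=?,scc[4]=?,scc[5]=?,scc[6]=?,scc[7]=?)
step 2: low=(low[0]=0,low[1]=1,low[2]=?,low[3]=2,low[4]=?,low[5]=?,low[6]=?,low[7]=?); scc=(scc[0]=0,scc[1]=?,scc[2]=?,scc[3]=1,scc[4]=?,scc[5]=?,scc[6]=?,scc[7]=?)
step 3: low=(low[0]=0,low[1]=1,low[2]=?,low[3]=2,low[4]=?,low[5]=1,low[6]=?,low[7]=?); scc=(scc[0]=0,scc[1]=?,scc[2]=?,scc[3]=1,scc[4]=?,scc[5]=?,scc[6]=?,scc[7]=?)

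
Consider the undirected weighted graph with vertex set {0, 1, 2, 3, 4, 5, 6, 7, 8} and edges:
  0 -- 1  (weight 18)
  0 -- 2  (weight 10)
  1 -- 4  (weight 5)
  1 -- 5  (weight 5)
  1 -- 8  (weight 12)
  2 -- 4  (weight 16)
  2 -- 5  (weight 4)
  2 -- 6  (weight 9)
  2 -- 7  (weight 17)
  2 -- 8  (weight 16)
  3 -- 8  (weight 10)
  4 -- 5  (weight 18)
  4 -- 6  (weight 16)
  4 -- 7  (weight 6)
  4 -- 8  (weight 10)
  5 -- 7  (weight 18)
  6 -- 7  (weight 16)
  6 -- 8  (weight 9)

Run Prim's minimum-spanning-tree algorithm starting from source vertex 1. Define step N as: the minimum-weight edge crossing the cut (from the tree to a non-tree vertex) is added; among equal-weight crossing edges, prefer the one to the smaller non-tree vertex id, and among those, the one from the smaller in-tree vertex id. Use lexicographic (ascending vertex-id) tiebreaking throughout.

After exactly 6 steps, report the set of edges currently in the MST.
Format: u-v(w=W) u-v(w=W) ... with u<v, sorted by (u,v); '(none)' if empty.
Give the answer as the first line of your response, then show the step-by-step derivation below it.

1-4(w=5) 1-5(w=5) 2-5(w=4) 2-6(w=9) 4-7(w=6) 6-8(w=9)

step 1: add edge 1-4 (w=5); MST = {1-4(w=5)}
step 2: add edge 1-5 (w=5); MST = {1-4(w=5) 1-5(w=5)}
step 3: add edge 2-5 (w=4); MST = {1-4(w=5) 1-5(w=5) 2-5(w=4)}
step 4: add edge 4-7 (w=6); MST = {1-4(w=5) 1-5(w=5) 2-5(w=4) 4-7(w=6)}
step 5: add edge 2-6 (w=9); MST = {1-4(w=5) 1-5(w=5) 2-5(w=4) 2-6(w=9) 4-7(w=6)}
step 6: add edge 6-8 (w=9); MST = {1-4(w=5) 1-5(w=5) 2-5(w=4) 2-6(w=9) 4-7(w=6) 6-8(w=9)}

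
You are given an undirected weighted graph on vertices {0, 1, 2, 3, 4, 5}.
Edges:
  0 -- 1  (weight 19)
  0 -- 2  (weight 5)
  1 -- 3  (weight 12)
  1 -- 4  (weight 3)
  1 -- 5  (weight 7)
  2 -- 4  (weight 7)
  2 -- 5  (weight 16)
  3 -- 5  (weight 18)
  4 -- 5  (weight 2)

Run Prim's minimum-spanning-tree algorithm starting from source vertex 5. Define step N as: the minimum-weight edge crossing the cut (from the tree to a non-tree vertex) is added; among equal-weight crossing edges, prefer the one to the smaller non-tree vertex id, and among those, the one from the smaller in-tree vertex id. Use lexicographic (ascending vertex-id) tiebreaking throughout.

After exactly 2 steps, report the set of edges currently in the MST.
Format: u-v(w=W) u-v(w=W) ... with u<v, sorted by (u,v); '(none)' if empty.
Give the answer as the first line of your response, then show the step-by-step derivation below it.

1-4(w=3) 4-5(w=2)

step 1: add edge 4-5 (w=2); MST = {4-5(w=2)}
step 2: add edge 1-4 (w=3); MST = {1-4(w=3) 4-5(w=2)}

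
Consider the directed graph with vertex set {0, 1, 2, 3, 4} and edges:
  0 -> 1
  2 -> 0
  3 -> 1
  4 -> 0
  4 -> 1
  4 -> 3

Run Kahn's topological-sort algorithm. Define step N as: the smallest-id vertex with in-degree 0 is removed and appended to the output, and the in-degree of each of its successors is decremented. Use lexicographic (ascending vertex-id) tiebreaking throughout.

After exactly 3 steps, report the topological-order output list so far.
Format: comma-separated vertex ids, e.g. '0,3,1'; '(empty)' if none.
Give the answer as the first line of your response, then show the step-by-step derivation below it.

2,4,0

step 1: output 2; order=[2]; indeg=(1,3,0,1,0)
step 2: output 4; order=[2,4]; indeg=(0,2,0,0,0)
step 3: output 0; order=[2,4,0]; indeg=(0,1,0,0,0)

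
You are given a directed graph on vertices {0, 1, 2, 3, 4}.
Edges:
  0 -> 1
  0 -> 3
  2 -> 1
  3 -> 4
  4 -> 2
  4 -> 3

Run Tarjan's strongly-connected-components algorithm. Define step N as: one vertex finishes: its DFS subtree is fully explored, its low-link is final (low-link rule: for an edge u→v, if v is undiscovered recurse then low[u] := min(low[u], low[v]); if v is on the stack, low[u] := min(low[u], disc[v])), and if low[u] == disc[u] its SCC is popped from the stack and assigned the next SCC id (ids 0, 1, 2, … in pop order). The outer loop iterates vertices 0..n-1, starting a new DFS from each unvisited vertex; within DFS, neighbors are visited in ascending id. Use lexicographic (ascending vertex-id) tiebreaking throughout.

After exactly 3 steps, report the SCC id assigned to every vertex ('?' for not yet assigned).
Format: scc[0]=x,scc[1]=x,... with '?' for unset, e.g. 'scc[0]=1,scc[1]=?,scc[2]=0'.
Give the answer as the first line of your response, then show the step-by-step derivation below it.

scc[0]=?,scc[1]=0,scc[2]=1,scc[3]=?,scc[4]=?

step 1: low=(low[0]=0,low[1]=1,low[2]=?,low[3]=?,low[4]=?); scc=(scc[0]=?,scc[1]=0,scc[2]=?,scc[3]=?,scc[4]=?)
step 2: low=(low[0]=0,low[1]=1,low[2]=4,low[3]=2,low[4]=3); scc=(scc[0]=?,scc[1]=0,scc[2]=1,scc[3]=?,scc[4]=?)
step 3: low=(low[0]=0,low[1]=1,low[2]=4,low[3]=2,low[4]=2); scc=(scc[0]=?,scc[1]=0,scc[2]=1,scc[3]=?,scc[4]=?)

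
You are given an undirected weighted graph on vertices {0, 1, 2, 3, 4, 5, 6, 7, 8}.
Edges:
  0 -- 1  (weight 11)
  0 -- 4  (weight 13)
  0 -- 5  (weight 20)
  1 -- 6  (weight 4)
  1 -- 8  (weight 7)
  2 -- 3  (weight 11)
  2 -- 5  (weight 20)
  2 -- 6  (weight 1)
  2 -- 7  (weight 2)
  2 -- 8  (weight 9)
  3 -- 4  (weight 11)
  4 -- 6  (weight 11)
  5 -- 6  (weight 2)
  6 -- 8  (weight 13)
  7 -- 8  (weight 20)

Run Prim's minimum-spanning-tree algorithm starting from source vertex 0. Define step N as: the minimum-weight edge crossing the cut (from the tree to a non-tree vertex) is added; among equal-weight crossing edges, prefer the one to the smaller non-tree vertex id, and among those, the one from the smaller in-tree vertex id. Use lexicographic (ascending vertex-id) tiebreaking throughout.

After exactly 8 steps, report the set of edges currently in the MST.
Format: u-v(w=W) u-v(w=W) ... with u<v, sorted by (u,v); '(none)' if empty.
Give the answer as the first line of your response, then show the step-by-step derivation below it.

0-1(w=11) 1-6(w=4) 1-8(w=7) 2-3(w=11) 2-6(w=1) 2-7(w=2) 3-4(w=11) 5-6(w=2)

step 1: add edge 0-1 (w=11); MST = {0-1(w=11)}
step 2: add edge 1-6 (w=4); MST = {0-1(w=11) 1-6(w=4)}
step 3: add edge 2-6 (w=1); MST = {0-1(w=11) 1-6(w=4) 2-6(w=1)}
step 4: add edge 5-6 (w=2); MST = {0-1(w=11) 1-6(w=4) 2-6(w=1) 5-6(w=2)}
step 5: add edge 2-7 (w=2); MST = {0-1(w=11) 1-6(w=4) 2-6(w=1) 2-7(w=2) 5-6(w=2)}
step 6: add edge 1-8 (w=7); MST = {0-1(w=11) 1-6(w=4) 1-8(w=7) 2-6(w=1) 2-7(w=2) 5-6(w=2)}
step 7: add edge 2-3 (w=11); MST = {0-1(w=11) 1-6(w=4) 1-8(w=7) 2-3(w=11) 2-6(w=1) 2-7(w=2) 5-6(w=2)}
step 8: add edge 3-4 (w=11); MST = {0-1(w=11) 1-6(w=4) 1-8(w=7) 2-3(w=11) 2-6(w=1) 2-7(w=2) 3-4(w=11) 5-6(w=2)}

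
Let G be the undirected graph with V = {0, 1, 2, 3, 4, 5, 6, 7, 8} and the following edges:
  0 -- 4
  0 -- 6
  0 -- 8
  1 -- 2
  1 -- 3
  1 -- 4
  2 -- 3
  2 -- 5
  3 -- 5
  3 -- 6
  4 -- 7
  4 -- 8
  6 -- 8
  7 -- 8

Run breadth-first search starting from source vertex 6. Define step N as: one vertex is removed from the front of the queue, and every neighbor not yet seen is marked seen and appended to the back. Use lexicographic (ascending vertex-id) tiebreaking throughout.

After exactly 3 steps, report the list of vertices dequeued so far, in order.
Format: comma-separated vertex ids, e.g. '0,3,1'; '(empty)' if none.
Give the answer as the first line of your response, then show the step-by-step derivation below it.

6,0,3

step 1: dequeue 6; queue=[0,3,8]; order=6
step 2: dequeue 0; queue=[3,8,4]; order=6,0
step 3: dequeue 3; queue=[8,4,1,2,5]; order=6,0,3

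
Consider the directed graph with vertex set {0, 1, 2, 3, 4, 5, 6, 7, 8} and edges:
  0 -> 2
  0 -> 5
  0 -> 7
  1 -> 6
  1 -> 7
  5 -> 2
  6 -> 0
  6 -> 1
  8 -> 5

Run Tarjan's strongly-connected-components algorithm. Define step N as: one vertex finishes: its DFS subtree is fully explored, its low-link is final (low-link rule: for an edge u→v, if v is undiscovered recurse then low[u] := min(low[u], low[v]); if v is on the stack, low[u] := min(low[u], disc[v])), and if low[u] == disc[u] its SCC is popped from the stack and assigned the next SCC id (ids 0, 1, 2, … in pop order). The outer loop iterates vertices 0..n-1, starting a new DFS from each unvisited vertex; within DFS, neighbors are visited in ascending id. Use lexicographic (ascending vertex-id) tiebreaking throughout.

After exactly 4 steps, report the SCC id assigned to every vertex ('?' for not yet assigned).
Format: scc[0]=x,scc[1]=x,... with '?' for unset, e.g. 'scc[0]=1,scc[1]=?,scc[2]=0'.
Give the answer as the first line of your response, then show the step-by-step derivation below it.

scc[0]=3,scc[1]=?,scc[2]=0,scc[3]=?,scc[4]=?,scc[5]=1,scc[6]=?,scc[7]=2,scc[8]=?

step 1: low=(low[0]=0,low[1]=?,low[2]=1,low[3]=?,low[4]=?,low[5]=?,low[6]=?,low[7]=?,low[8]=?); scc=(scc[0]=?,scc[1]=?,scc[2]=0,scc[3]=?,scc[4]=?,scc[5]=?,scc[6]=?,scc[7]=?,scc[8]=?)
step 2: low=(low[0]=0,low[1]=?,low[2]=1,low[3]=?,low[4]=?,low[5]=2,low[6]=?,low[7]=?,low[8]=?); scc=(scc[0]=?,scc[1]=?,scc[2]=0,scc[3]=?,scc[4]=?,scc[5]=1,scc[6]=?,scc[7]=?,scc[8]=?)
step 3: low=(low[0]=0,low[1]=?,low[2]=1,low[3]=?,low[4]=?,low[5]=2,low[6]=?,low[7]=3,low[8]=?); scc=(scc[0]=?,scc[1]=?,scc[2]=0,scc[3]=?,scc[4]=?,scc[5]=1,scc[6]=?,scc[7]=2,scc[8]=?)
step 4: low=(low[0]=0,low[1]=?,low[2]=1,low[3]=?,low[4]=?,low[5]=2,low[6]=?,low[7]=3,low[8]=?); scc=(scc[0]=3,scc[1]=?,scc[2]=0,scc[3]=?,scc[4]=?,scc[5]=1,scc[6]=?,scc[7]=2,scc[8]=?)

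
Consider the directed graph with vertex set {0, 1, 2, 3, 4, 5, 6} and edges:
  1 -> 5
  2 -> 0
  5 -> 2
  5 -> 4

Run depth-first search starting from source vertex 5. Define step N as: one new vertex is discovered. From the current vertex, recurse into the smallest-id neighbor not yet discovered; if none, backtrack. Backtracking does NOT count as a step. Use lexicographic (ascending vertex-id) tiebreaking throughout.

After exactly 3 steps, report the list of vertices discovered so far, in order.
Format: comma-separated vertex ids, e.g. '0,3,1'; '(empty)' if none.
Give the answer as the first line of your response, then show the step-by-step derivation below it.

5,2,0

step 1: discover 5; path=5; order=5
step 2: discover 2; path=5>2; order=5,2
step 3: discover 0; path=5>2>0; order=5,2,0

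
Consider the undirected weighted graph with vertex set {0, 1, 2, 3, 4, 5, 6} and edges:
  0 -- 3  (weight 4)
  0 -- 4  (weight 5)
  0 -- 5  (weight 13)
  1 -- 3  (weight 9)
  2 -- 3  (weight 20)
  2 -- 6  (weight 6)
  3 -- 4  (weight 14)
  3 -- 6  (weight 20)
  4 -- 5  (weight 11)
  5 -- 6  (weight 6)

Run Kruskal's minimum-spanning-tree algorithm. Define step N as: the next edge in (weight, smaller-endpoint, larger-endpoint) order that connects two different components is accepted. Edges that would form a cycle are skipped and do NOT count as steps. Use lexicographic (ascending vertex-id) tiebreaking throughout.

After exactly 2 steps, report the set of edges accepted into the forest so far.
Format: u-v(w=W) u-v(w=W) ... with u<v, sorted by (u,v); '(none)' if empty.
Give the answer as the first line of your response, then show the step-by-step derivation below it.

0-3(w=4) 0-4(w=5)

step 1: add edge 0-3 (w=4); MST = {0-3(w=4)}
step 2: add edge 0-4 (w=5); MST = {0-3(w=4) 0-4(w=5)}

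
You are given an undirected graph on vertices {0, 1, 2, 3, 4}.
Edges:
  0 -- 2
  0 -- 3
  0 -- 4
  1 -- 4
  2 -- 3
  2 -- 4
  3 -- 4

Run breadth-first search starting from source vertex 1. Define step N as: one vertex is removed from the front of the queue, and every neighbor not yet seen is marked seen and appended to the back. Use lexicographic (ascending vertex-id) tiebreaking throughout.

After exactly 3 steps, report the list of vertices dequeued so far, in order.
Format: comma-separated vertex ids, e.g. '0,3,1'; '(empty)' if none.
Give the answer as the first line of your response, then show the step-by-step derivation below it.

1,4,0

step 1: dequeue 1; queue=[4]; order=1
step 2: dequeue 4; queue=[0,2,3]; order=1,4
step 3: dequeue 0; queue=[2,3]; order=1,4,0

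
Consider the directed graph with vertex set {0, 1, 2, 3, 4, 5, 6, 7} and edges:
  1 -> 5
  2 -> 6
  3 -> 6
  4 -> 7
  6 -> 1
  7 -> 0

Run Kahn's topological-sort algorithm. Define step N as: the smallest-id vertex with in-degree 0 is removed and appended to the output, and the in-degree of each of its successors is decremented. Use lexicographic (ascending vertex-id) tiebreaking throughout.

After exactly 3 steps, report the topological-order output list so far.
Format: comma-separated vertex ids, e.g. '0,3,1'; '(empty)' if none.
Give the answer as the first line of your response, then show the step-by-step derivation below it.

2,3,4

step 1: output 2; order=[2]; indeg=(1,1,0,0,0,1,1,1)
step 2: output 3; order=[2,3]; indeg=(1,1,0,0,0,1,0,1)
step 3: output 4; order=[2,3,4]; indeg=(1,1,0,0,0,1,0,0)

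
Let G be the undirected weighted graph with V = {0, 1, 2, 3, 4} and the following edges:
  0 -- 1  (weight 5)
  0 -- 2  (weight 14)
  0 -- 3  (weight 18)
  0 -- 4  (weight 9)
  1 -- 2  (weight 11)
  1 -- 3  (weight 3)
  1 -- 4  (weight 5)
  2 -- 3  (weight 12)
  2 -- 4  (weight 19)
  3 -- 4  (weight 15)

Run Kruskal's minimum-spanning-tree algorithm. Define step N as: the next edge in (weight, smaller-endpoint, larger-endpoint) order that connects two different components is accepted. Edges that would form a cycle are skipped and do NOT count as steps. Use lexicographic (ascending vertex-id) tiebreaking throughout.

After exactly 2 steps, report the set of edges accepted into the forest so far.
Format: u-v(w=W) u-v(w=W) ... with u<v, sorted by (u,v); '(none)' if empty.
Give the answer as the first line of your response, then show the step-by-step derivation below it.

0-1(w=5) 1-3(w=3)

step 1: add edge 1-3 (w=3); MST = {1-3(w=3)}
step 2: add edge 0-1 (w=5); MST = {0-1(w=5) 1-3(w=3)}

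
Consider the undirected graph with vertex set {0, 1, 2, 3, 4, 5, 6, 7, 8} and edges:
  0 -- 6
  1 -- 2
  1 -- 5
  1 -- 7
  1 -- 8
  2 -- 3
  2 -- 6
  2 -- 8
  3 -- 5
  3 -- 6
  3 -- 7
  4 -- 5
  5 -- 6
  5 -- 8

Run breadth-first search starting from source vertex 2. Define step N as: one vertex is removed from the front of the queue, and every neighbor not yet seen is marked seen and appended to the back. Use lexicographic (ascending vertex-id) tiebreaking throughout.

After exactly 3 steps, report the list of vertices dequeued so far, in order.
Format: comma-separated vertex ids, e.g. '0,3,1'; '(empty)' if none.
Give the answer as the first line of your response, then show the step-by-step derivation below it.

2,1,3

step 1: dequeue 2; queue=[1,3,6,8]; order=2
step 2: dequeue 1; queue=[3,6,8,5,7]; order=2,1
step 3: dequeue 3; queue=[6,8,5,7]; order=2,1,3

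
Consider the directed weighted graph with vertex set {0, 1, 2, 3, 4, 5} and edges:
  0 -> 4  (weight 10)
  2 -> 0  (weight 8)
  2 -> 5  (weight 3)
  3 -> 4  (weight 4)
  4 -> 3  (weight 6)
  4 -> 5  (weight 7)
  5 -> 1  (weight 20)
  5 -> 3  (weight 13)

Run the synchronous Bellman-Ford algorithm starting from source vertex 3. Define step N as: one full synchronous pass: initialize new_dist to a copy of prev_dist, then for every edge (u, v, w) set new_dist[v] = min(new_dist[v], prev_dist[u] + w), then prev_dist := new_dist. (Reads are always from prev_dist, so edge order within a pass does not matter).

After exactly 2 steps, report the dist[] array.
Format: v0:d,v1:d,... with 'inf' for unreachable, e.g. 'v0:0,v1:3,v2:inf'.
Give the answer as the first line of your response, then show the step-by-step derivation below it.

v0:inf,v1:inf,v2:inf,v3:0,v4:4,v5:11

step 1: dist = v0:inf,v1:inf,v2:inf,v3:0,v4:4,v5:inf
step 2: dist = v0:inf,v1:inf,v2:inf,v3:0,v4:4,v5:11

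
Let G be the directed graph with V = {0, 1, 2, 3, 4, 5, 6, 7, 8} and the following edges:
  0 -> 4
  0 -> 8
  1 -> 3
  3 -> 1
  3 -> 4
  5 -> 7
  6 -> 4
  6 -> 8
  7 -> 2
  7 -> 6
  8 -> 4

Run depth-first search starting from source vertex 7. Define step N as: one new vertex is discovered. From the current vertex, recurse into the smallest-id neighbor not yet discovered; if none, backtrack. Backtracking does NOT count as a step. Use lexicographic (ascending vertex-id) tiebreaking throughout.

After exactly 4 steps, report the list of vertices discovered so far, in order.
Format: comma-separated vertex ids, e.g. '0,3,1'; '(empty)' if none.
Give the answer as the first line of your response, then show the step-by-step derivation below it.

7,2,6,4

step 1: discover 7; path=7; order=7
step 2: discover 2; path=7>2; order=7,2
step 3: discover 6; path=7>6; order=7,2,6
step 4: discover 4; path=7>6>4; order=7,2,6,4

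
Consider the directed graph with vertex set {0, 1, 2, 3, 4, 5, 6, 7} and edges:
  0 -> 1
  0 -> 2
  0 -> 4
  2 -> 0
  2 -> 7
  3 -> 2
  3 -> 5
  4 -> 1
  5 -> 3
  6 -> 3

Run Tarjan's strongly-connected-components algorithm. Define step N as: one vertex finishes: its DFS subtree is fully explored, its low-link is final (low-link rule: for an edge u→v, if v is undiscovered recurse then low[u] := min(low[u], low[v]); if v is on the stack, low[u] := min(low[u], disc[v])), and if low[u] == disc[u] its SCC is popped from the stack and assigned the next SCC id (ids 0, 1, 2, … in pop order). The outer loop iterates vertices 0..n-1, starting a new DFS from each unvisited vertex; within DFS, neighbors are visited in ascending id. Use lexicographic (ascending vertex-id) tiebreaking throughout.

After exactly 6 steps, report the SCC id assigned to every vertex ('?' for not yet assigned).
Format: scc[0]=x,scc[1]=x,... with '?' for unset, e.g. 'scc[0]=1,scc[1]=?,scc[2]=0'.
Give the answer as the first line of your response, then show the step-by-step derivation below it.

scc[0]=3,scc[1]=0,scc[2]=3,scc[3]=?,scc[4]=2,scc[5]=?,scc[6]=?,scc[7]=1

step 1: low=(low[0]=0,low[1]=1,low[2]=?,low[3]=?,low[4]=?,low[5]=?,low[6]=?,low[7]=?); scc=(scc[0]=?,scc[1]=0,scc[2]=?,scc[3]=?,scc[4]=?,scc[5]=?,scc[6]=?,scc[7]=?)
step 2: low=(low[0]=0,low[1]=1,low[2]=0,low[3]=?,low[4]=?,low[5]=?,low[6]=?,low[7]=3); scc=(scc[0]=?,scc[1]=0,scc[2]=?,scc[3]=?,scc[4]=?,scc[5]=?,scc[6]=?,scc[7]=1)
step 3: low=(low[0]=0,low[1]=1,low[2]=0,low[3]=?,low[4]=?,low[5]=?,low[6]=?,low[7]=3); scc=(scc[0]=?,scc[1]=0,scc[2]=?,scc[3]=?,scc[4]=?,scc[5]=?,scc[6]=?,scc[7]=1)
step 4: low=(low[0]=0,low[1]=1,low[2]=0,low[3]=?,low[4]=4,low[5]=?,low[6]=?,low[7]=3); scc=(scc[0]=?,scc[1]=0,scc[2]=?,scc[3]=?,scc[4]=2,scc[5]=?,scc[6]=?,scc[7]=1)
step 5: low=(low[0]=0,low[1]=1,low[2]=0,low[3]=?,low[4]=4,low[5]=?,low[6]=?,low[7]=3); scc=(scc[0]=3,scc[1]=0,scc[2]=3,scc[3]=?,scc[4]=2,scc[5]=?,scc[6]=?,scc[7]=1)
step 6: low=(low[0]=0,low[1]=1,low[2]=0,low[3]=5,low[4]=4,low[5]=5,low[6]=?,low[7]=3); scc=(scc[0]=3,scc[1]=0,scc[2]=3,scc[3]=?,scc[4]=2,scc[5]=?,scc[6]=?,scc[7]=1)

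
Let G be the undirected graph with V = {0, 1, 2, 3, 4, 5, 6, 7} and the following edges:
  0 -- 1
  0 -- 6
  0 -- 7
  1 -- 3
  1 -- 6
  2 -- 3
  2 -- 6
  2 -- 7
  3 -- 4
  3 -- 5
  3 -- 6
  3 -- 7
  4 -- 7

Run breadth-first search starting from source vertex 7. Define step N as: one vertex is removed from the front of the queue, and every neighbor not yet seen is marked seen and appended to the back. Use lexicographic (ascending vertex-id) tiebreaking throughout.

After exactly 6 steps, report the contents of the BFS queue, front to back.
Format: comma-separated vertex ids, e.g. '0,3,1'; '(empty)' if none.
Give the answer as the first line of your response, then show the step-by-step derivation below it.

6,5

step 1: dequeue 7; queue=[0,2,3,4]; order=7
step 2: dequeue 0; queue=[2,3,4,1,6]; order=7,0
step 3: dequeue 2; queue=[3,4,1,6]; order=7,0,2
step 4: dequeue 3; queue=[4,1,6,5]; order=7,0,2,3
step 5: dequeue 4; queue=[1,6,5]; order=7,0,2,3,4
step 6: dequeue 1; queue=[6,5]; order=7,0,2,3,4,1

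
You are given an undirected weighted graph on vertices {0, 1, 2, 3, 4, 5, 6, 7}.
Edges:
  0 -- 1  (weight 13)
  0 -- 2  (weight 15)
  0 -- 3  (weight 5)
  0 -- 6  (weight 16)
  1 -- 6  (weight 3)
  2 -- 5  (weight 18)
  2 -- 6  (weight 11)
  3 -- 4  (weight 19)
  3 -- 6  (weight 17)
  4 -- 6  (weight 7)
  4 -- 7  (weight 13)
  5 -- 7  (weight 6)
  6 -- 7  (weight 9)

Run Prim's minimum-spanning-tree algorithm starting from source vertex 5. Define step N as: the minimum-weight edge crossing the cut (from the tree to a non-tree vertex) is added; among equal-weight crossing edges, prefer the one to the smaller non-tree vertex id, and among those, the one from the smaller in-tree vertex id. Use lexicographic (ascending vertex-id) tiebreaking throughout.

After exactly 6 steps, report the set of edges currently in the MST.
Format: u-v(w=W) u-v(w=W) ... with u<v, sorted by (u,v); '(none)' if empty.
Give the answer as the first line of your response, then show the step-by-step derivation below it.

0-1(w=13) 1-6(w=3) 2-6(w=11) 4-6(w=7) 5-7(w=6) 6-7(w=9)

step 1: add edge 5-7 (w=6); MST = {5-7(w=6)}
step 2: add edge 6-7 (w=9); MST = {5-7(w=6) 6-7(w=9)}
step 3: add edge 1-6 (w=3); MST = {1-6(w=3) 5-7(w=6) 6-7(w=9)}
step 4: add edge 4-6 (w=7); MST = {1-6(w=3) 4-6(w=7) 5-7(w=6) 6-7(w=9)}
step 5: add edge 2-6 (w=11); MST = {1-6(w=3) 2-6(w=11) 4-6(w=7) 5-7(w=6) 6-7(w=9)}
step 6: add edge 0-1 (w=13); MST = {0-1(w=13) 1-6(w=3) 2-6(w=11) 4-6(w=7) 5-7(w=6) 6-7(w=9)}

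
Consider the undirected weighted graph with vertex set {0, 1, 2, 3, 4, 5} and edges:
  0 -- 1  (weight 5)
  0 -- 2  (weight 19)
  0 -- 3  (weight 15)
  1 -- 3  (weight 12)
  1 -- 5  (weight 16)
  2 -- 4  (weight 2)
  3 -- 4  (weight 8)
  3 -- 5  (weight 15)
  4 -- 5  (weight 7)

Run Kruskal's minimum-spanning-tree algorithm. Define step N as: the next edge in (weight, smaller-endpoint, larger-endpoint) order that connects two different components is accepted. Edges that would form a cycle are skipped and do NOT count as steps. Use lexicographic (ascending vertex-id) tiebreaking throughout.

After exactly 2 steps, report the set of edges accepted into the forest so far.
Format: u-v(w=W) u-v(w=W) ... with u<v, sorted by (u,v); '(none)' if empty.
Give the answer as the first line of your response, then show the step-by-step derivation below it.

0-1(w=5) 2-4(w=2)

step 1: add edge 2-4 (w=2); MST = {2-4(w=2)}
step 2: add edge 0-1 (w=5); MST = {0-1(w=5) 2-4(w=2)}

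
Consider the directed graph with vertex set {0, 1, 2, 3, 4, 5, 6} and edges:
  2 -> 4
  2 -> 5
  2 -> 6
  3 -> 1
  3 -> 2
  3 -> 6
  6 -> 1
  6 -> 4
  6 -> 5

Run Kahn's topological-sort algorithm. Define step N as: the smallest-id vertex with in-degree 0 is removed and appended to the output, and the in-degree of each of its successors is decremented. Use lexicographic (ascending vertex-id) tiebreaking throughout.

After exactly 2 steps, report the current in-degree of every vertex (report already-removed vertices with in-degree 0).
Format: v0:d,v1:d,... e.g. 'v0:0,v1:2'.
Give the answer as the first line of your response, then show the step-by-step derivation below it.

v0:0,v1:1,v2:0,v3:0,v4:2,v5:2,v6:1

step 1: output 0; order=[0]; indeg=(0,2,1,0,2,2,2)
step 2: output 3; order=[0,3]; indeg=(0,1,0,0,2,2,1)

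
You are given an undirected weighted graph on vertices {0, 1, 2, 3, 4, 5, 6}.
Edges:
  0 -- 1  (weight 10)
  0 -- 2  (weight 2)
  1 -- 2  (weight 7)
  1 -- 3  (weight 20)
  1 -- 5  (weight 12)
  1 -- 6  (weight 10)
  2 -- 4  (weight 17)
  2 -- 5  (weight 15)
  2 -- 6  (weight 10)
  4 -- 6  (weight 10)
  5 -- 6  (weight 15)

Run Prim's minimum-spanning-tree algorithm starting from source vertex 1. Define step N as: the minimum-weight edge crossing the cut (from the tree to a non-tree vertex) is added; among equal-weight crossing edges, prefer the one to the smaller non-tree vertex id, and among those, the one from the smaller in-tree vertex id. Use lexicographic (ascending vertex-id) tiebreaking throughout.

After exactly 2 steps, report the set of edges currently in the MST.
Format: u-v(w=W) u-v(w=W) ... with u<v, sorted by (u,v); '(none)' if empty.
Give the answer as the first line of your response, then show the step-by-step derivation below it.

0-2(w=2) 1-2(w=7)

step 1: add edge 1-2 (w=7); MST = {1-2(w=7)}
step 2: add edge 0-2 (w=2); MST = {0-2(w=2) 1-2(w=7)}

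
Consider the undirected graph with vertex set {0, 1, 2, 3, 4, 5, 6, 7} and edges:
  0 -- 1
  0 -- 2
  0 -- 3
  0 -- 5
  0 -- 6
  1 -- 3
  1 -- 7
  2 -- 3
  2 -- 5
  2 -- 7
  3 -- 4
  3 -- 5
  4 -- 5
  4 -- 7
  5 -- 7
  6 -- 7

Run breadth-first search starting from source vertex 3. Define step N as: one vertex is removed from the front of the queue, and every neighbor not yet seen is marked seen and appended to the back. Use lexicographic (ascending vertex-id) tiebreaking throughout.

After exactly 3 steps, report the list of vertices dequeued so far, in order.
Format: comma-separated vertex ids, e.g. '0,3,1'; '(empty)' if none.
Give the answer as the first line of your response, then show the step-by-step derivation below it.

3,0,1

step 1: dequeue 3; queue=[0,1,2,4,5]; order=3
step 2: dequeue 0; queue=[1,2,4,5,6]; order=3,0
step 3: dequeue 1; queue=[2,4,5,6,7]; order=3,0,1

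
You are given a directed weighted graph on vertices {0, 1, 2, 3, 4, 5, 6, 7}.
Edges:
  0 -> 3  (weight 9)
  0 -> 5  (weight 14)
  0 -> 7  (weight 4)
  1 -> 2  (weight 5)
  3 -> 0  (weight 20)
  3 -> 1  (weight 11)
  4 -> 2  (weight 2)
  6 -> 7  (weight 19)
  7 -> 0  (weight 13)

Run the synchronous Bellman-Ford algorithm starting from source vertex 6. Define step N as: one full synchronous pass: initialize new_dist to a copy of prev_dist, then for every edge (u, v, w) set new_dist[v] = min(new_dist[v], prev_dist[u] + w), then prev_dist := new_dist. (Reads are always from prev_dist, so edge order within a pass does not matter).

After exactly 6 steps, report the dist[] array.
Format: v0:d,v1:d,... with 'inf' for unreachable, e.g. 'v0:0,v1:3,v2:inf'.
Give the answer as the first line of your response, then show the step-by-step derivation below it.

v0:32,v1:52,v2:57,v3:41,v4:inf,v5:46,v6:0,v7:19

step 1: dist = v0:inf,v1:inf,v2:inf,v3:inf,v4:inf,v5:inf,v6:0,v7:19
step 2: dist = v0:32,v1:inf,v2:inf,v3:inf,v4:inf,v5:inf,v6:0,v7:19
step 3: dist = v0:32,v1:inf,v2:inf,v3:41,v4:inf,v5:46,v6:0,v7:19
step 4: dist = v0:32,v1:52,v2:inf,v3:41,v4:inf,v5:46,v6:0,v7:19
step 5: dist = v0:32,v1:52,v2:57,v3:41,v4:inf,v5:46,v6:0,v7:19
step 6: dist = v0:32,v1:52,v2:57,v3:41,v4:inf,v5:46,v6:0,v7:19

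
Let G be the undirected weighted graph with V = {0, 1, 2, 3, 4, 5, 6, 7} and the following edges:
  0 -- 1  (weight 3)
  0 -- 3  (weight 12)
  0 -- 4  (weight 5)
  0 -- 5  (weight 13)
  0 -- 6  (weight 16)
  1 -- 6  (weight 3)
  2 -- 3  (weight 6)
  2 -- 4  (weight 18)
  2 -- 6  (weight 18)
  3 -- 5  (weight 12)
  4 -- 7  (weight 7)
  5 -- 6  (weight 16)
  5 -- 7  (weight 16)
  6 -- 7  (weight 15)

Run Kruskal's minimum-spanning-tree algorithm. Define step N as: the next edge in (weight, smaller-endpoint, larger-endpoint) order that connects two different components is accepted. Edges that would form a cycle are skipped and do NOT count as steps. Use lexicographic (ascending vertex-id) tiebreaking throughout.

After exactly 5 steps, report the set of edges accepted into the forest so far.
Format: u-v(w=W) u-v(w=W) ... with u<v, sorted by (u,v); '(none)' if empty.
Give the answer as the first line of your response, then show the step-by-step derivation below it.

0-1(w=3) 0-4(w=5) 1-6(w=3) 2-3(w=6) 4-7(w=7)

step 1: add edge 0-1 (w=3); MST = {0-1(w=3)}
step 2: add edge 1-6 (w=3); MST = {0-1(w=3) 1-6(w=3)}
step 3: add edge 0-4 (w=5); MST = {0-1(w=3) 0-4(w=5) 1-6(w=3)}
step 4: add edge 2-3 (w=6); MST = {0-1(w=3) 0-4(w=5) 1-6(w=3) 2-3(w=6)}
step 5: add edge 4-7 (w=7); MST = {0-1(w=3) 0-4(w=5) 1-6(w=3) 2-3(w=6) 4-7(w=7)}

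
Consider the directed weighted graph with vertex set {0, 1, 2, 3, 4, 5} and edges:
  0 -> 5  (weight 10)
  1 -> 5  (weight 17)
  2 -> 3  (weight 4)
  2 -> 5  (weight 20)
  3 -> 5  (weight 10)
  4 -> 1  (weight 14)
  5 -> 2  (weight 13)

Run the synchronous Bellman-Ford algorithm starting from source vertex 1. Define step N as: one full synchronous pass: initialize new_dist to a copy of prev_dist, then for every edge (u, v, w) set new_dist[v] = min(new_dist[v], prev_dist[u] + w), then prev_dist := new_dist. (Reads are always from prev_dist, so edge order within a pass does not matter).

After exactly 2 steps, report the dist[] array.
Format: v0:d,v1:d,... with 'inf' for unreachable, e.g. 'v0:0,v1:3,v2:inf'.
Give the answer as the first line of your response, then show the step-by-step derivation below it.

v0:inf,v1:0,v2:30,v3:inf,v4:inf,v5:17

step 1: dist = v0:inf,v1:0,v2:inf,v3:inf,v4:inf,v5:17
step 2: dist = v0:inf,v1:0,v2:30,v3:inf,v4:inf,v5:17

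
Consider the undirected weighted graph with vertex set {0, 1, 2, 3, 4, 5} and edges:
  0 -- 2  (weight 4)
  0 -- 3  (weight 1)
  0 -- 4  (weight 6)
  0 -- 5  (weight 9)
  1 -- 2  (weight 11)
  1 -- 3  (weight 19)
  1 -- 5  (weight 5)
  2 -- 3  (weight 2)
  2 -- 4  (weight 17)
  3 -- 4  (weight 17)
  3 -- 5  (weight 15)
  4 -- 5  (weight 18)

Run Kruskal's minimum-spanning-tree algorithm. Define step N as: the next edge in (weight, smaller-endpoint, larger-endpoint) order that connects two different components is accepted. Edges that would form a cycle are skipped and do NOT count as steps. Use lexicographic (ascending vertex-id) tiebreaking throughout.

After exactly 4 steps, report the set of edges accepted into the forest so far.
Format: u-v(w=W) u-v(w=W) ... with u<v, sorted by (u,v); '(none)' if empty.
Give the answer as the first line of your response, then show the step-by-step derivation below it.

0-3(w=1) 0-4(w=6) 1-5(w=5) 2-3(w=2)

step 1: add edge 0-3 (w=1); MST = {0-3(w=1)}
step 2: add edge 2-3 (w=2); MST = {0-3(w=1) 2-3(w=2)}
step 3: add edge 1-5 (w=5); MST = {0-3(w=1) 1-5(w=5) 2-3(w=2)}
step 4: add edge 0-4 (w=6); MST = {0-3(w=1) 0-4(w=6) 1-5(w=5) 2-3(w=2)}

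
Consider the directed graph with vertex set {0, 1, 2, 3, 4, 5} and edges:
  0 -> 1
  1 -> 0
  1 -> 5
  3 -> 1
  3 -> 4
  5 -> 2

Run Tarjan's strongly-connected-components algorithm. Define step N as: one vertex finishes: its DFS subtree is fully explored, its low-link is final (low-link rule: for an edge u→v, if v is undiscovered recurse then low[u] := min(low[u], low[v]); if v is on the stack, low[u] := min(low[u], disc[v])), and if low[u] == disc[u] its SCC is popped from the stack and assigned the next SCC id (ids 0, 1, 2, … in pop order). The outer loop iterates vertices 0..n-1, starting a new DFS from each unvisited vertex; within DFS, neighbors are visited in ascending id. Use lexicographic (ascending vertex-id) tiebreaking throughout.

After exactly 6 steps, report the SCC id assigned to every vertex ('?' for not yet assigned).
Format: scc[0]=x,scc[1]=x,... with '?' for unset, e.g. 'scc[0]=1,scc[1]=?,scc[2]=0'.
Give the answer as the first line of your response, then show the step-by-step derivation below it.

scc[0]=2,scc[1]=2,scc[2]=0,scc[3]=4,scc[4]=3,scc[5]=1

step 1: low=(low[0]=0,low[1]=0,low[2]=3,low[3]=?,low[4]=?,low[5]=2); scc=(scc[0]=?,scc[1]=?,scc[2]=0,scc[3]=?,scc[4]=?,scc[5]=?)
step 2: low=(low[0]=0,low[1]=0,low[2]=3,low[3]=?,low[4]=?,low[5]=2); scc=(scc[0]=?,scc[1]=?,scc[2]=0,scc[3]=?,scc[4]=?,scc[5]=1)
step 3: low=(low[0]=0,low[1]=0,low[2]=3,low[3]=?,low[4]=?,low[5]=2); scc=(scc[0]=?,scc[1]=?,scc[2]=0,scc[3]=?,scc[4]=?,scc[5]=1)
step 4: low=(low[0]=0,low[1]=0,low[2]=3,low[3]=?,low[4]=?,low[5]=2); scc=(scc[0]=2,scc[1]=2,scc[2]=0,scc[3]=?,scc[4]=?,scc[5]=1)
step 5: low=(low[0]=0,low[1]=0,low[2]=3,low[3]=4,low[4]=5,low[5]=2); scc=(scc[0]=2,scc[1]=2,scc[2]=0,scc[3]=?,scc[4]=3,scc[5]=1)
step 6: low=(low[0]=0,low[1]=0,low[2]=3,low[3]=4,low[4]=5,low[5]=2); scc=(scc[0]=2,scc[1]=2,scc[2]=0,scc[3]=4,scc[4]=3,scc[5]=1)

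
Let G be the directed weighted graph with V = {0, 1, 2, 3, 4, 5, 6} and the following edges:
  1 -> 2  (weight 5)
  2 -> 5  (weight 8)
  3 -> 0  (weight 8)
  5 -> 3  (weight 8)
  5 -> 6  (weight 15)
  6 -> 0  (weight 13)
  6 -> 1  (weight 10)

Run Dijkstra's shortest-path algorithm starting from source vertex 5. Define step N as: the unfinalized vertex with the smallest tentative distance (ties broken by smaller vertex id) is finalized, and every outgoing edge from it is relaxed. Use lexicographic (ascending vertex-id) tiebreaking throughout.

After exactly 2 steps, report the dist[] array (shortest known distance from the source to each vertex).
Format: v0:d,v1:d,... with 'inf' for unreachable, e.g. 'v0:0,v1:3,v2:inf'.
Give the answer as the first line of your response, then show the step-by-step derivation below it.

v0:16,v1:inf,v2:inf,v3:8,v4:inf,v5:0,v6:15

step 1: dist = v0:inf,v1:inf,v2:inf,v3:8,v4:inf,v5:0,v6:15
step 2: dist = v0:16,v1:inf,v2:inf,v3:8,v4:inf,v5:0,v6:15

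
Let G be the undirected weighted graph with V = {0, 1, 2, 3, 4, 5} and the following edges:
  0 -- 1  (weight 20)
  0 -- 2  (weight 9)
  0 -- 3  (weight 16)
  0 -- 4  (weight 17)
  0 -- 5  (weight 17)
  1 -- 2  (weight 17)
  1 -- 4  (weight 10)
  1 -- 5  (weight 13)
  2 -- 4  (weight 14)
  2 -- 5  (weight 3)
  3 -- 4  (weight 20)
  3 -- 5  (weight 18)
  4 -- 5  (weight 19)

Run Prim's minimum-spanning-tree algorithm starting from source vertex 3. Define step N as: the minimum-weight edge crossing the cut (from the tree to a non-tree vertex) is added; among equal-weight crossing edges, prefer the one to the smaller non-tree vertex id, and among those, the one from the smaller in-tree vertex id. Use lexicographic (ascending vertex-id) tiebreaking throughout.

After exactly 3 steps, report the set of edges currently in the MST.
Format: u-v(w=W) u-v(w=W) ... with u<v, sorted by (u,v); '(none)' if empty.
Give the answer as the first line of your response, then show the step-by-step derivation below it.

0-2(w=9) 0-3(w=16) 2-5(w=3)

step 1: add edge 0-3 (w=16); MST = {0-3(w=16)}
step 2: add edge 0-2 (w=9); MST = {0-2(w=9) 0-3(w=16)}
step 3: add edge 2-5 (w=3); MST = {0-2(w=9) 0-3(w=16) 2-5(w=3)}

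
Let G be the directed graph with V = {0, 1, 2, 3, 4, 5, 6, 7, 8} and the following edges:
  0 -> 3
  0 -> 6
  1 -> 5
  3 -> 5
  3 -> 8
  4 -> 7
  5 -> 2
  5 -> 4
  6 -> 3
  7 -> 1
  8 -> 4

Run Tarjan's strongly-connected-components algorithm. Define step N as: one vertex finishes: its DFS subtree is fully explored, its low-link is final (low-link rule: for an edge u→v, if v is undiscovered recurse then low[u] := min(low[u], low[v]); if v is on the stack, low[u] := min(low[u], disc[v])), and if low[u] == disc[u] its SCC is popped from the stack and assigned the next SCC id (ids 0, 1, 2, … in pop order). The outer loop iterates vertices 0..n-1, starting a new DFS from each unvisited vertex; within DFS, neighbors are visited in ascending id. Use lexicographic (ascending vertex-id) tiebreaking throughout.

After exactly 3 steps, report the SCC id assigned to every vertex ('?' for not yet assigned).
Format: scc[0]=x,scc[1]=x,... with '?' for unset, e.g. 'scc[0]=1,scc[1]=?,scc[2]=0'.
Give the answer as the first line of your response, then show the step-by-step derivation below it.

scc[0]=?,scc[1]=?,scc[2]=0,scc[3]=?,scc[4]=?,scc[5]=?,scc[6]=?,scc[7]=?,scc[8]=?

step 1: low=(low[0]=0,low[1]=?,low[2]=3,low[3]=1,low[4]=?,low[5]=2,low[6]=?,low[7]=?,low[8]=?); scc=(scc[0]=?,scc[1]=?,scc[2]=0,scc[3]=?,scc[4]=?,scc[5]=?,scc[6]=?,scc[7]=?,scc[8]=?)
step 2: low=(low[0]=0,low[1]=2,low[2]=3,low[3]=1,low[4]=4,low[5]=2,low[6]=?,low[7]=5,low[8]=?); scc=(scc[0]=?,scc[1]=?,scc[2]=0,scc[3]=?,scc[4]=?,scc[5]=?,scc[6]=?,scc[7]=?,scc[8]=?)
step 3: low=(low[0]=0,low[1]=2,low[2]=3,low[3]=1,low[4]=4,low[5]=2,low[6]=?,low[7]=2,low[8]=?); scc=(scc[0]=?,scc[1]=?,scc[2]=0,scc[3]=?,scc[4]=?,scc[5]=?,scc[6]=?,scc[7]=?,scc[8]=?)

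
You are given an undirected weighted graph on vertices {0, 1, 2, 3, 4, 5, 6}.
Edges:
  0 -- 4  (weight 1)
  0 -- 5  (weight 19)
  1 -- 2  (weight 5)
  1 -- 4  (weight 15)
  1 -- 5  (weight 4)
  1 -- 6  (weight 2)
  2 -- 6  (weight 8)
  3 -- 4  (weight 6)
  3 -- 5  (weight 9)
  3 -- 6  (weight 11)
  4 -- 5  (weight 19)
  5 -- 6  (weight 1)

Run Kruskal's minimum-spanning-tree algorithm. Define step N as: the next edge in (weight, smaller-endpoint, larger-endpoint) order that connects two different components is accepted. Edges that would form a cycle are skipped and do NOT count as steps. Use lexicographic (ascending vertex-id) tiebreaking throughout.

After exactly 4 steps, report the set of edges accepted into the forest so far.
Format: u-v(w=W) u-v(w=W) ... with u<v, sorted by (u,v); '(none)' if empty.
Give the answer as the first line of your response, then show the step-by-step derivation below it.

0-4(w=1) 1-2(w=5) 1-6(w=2) 5-6(w=1)

step 1: add edge 0-4 (w=1); MST = {0-4(w=1)}
step 2: add edge 5-6 (w=1); MST = {0-4(w=1) 5-6(w=1)}
step 3: add edge 1-6 (w=2); MST = {0-4(w=1) 1-6(w=2) 5-6(w=1)}
step 4: add edge 1-2 (w=5); MST = {0-4(w=1) 1-2(w=5) 1-6(w=2) 5-6(w=1)}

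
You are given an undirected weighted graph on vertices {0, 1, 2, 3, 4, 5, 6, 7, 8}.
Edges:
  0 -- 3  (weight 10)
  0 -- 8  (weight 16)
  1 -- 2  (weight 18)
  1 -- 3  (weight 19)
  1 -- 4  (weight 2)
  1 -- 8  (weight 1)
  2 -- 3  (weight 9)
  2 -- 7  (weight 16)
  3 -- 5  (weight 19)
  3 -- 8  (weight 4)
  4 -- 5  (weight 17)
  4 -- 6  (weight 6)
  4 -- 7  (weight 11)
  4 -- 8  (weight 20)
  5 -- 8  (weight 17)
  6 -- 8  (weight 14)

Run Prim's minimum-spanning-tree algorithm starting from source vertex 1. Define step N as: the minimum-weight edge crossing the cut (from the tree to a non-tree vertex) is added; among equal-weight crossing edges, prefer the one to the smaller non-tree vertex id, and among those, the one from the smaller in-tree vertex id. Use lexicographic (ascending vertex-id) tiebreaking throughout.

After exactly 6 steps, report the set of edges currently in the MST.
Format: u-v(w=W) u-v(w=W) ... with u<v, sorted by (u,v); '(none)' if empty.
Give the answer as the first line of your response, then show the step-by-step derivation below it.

0-3(w=10) 1-4(w=2) 1-8(w=1) 2-3(w=9) 3-8(w=4) 4-6(w=6)

step 1: add edge 1-8 (w=1); MST = {1-8(w=1)}
step 2: add edge 1-4 (w=2); MST = {1-4(w=2) 1-8(w=1)}
step 3: add edge 3-8 (w=4); MST = {1-4(w=2) 1-8(w=1) 3-8(w=4)}
step 4: add edge 4-6 (w=6); MST = {1-4(w=2) 1-8(w=1) 3-8(w=4) 4-6(w=6)}
step 5: add edge 2-3 (w=9); MST = {1-4(w=2) 1-8(w=1) 2-3(w=9) 3-8(w=4) 4-6(w=6)}
step 6: add edge 0-3 (w=10); MST = {0-3(w=10) 1-4(w=2) 1-8(w=1) 2-3(w=9) 3-8(w=4) 4-6(w=6)}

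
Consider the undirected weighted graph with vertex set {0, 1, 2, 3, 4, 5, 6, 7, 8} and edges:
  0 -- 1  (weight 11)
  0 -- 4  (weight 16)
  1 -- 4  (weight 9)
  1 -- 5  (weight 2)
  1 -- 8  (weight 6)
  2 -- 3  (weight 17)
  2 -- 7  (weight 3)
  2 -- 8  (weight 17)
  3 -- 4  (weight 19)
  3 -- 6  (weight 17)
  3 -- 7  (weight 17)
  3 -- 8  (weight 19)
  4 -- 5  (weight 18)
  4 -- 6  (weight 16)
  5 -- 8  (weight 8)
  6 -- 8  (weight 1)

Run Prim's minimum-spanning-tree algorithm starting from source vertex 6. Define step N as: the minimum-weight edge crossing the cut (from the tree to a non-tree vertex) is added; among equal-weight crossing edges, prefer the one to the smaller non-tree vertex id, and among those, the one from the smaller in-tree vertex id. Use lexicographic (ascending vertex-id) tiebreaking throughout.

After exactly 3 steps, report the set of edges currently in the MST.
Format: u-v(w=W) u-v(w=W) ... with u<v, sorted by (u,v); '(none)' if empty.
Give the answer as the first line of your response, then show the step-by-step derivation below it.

1-5(w=2) 1-8(w=6) 6-8(w=1)

step 1: add edge 6-8 (w=1); MST = {6-8(w=1)}
step 2: add edge 1-8 (w=6); MST = {1-8(w=6) 6-8(w=1)}
step 3: add edge 1-5 (w=2); MST = {1-5(w=2) 1-8(w=6) 6-8(w=1)}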